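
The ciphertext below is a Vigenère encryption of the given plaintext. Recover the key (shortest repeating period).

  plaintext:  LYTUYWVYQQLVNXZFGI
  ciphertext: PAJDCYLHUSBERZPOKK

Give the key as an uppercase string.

ECQJ

  i= 0: P-L =  4 → E
  i= 1: A-Y =  2 → C
  i= 2: J-T = 16 → Q
  i= 3: D-U =  9 → J
  i= 4: C-Y =  4 → E
  i= 5: Y-W =  2 → C
  i= 6: L-V = 16 → Q
  i= 7: H-Y =  9 → J
  i= 8: U-Q =  4 → E
  i= 9: S-Q =  2 → C
  i=10: B-L = 16 → Q
  i=11: E-V =  9 → J
  i=12: R-N =  4 → E
  i=13: Z-X =  2 → C
  i=14: P-Z = 16 → Q
  i=15: O-F =  9 → J
  i=16: K-G =  4 → E
  i=17: K-I =  2 → C
  shifts repeat with period 4: ECQJ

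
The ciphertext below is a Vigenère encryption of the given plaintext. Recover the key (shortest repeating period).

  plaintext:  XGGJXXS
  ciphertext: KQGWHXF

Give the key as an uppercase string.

  i= 0: K-X = 13 → N
  i= 1: Q-G = 10 → K
  i= 2: G-G =  0 → A
  i= 3: W-J = 13 → N
  i= 4: H-X = 10 → K
  i= 5: X-X =  0 → A
  i= 6: F-S = 13 → N
  shifts repeat with period 3: NKA

NKA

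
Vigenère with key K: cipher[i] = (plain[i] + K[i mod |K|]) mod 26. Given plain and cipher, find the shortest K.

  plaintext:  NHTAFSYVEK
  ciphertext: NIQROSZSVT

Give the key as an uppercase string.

ABXRJ

  i= 0: N-N =  0 → A
  i= 1: I-H =  1 → B
  i= 2: Q-T = 23 → X
  i= 3: R-A = 17 → R
  i= 4: O-F =  9 → J
  i= 5: S-S =  0 → A
  i= 6: Z-Y =  1 → B
  i= 7: S-V = 23 → X
  i= 8: V-E = 17 → R
  i= 9: T-K =  9 → J
  shifts repeat with period 5: ABXRJ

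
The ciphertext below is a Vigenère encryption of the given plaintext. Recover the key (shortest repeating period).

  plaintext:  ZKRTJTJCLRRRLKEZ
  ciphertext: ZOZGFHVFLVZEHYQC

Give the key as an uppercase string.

AEINWOMD

  i= 0: Z-Z =  0 → A
  i= 1: O-K =  4 → E
  i= 2: Z-R =  8 → I
  i= 3: G-T = 13 → N
  i= 4: F-J = 22 → W
  i= 5: H-T = 14 → O
  i= 6: V-J = 12 → M
  i= 7: F-C =  3 → D
  i= 8: L-L =  0 → A
  i= 9: V-R =  4 → E
  i=10: Z-R =  8 → I
  i=11: E-R = 13 → N
  i=12: H-L = 22 → W
  i=13: Y-K = 14 → O
  i=14: Q-E = 12 → M
  i=15: C-Z =  3 → D
  shifts repeat with period 8: AEINWOMD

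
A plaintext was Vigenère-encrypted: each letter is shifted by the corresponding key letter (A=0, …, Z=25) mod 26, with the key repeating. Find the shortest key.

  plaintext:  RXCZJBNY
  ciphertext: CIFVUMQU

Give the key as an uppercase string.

  i= 0: C-R = 11 → L
  i= 1: I-X = 11 → L
  i= 2: F-C =  3 → D
  i= 3: V-Z = 22 → W
  i= 4: U-J = 11 → L
  i= 5: M-B = 11 → L
  i= 6: Q-N =  3 → D
  i= 7: U-Y = 22 → W
  shifts repeat with period 4: LLDW

LLDW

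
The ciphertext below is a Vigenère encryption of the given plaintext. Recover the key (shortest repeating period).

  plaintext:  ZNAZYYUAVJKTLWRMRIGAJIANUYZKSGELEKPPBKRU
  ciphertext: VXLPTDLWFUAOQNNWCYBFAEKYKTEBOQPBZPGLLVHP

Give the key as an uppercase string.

  i= 0: V-Z = 22 → W
  i= 1: X-N = 10 → K
  i= 2: L-A = 11 → L
  i= 3: P-Z = 16 → Q
  i= 4: T-Y = 21 → V
  i= 5: D-Y =  5 → F
  i= 6: L-U = 17 → R
  i= 7: W-A = 22 → W
  i= 8: F-V = 10 → K
  i= 9: U-J = 11 → L
  i=10: A-K = 16 → Q
  i=11: O-T = 21 → V
  i=12: Q-L =  5 → F
  i=13: N-W = 17 → R
  i=14: N-R = 22 → W
  i=15: W-M = 10 → K
  i=16: C-R = 11 → L
  i=17: Y-I = 16 → Q
  i=18: B-G = 21 → V
  i=19: F-A =  5 → F
  i=20: A-J = 17 → R
  i=21: E-I = 22 → W
  i=22: K-A = 10 → K
  i=23: Y-N = 11 → L
  i=24: K-U = 16 → Q
  i=25: T-Y = 21 → V
  i=26: E-Z =  5 → F
  i=27: B-K = 17 → R
  i=28: O-S = 22 → W
  i=29: Q-G = 10 → K
  i=30: P-E = 11 → L
  i=31: B-L = 16 → Q
  i=32: Z-E = 21 → V
  i=33: P-K =  5 → F
  i=34: G-P = 17 → R
  i=35: L-P = 22 → W
  i=36: L-B = 10 → K
  i=37: V-K = 11 → L
  i=38: H-R = 16 → Q
  i=39: P-U = 21 → V
  shifts repeat with period 7: WKLQVFR

WKLQVFR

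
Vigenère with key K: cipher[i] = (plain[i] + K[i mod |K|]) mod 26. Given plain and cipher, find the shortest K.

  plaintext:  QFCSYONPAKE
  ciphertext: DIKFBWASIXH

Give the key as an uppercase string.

  i= 0: D-Q = 13 → N
  i= 1: I-F =  3 → D
  i= 2: K-C =  8 → I
  i= 3: F-S = 13 → N
  i= 4: B-Y =  3 → D
  i= 5: W-O =  8 → I
  i= 6: A-N = 13 → N
  i= 7: S-P =  3 → D
  i= 8: I-A =  8 → I
  i= 9: X-K = 13 → N
  i=10: H-E =  3 → D
  shifts repeat with period 3: NDI

NDI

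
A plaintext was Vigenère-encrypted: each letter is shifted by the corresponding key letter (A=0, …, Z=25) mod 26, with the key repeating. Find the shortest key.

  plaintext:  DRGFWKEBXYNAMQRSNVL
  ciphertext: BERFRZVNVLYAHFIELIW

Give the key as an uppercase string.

YNLAVPRM

  i= 0: B-D = 24 → Y
  i= 1: E-R = 13 → N
  i= 2: R-G = 11 → L
  i= 3: F-F =  0 → A
  i= 4: R-W = 21 → V
  i= 5: Z-K = 15 → P
  i= 6: V-E = 17 → R
  i= 7: N-B = 12 → M
  i= 8: V-X = 24 → Y
  i= 9: L-Y = 13 → N
  i=10: Y-N = 11 → L
  i=11: A-A =  0 → A
  i=12: H-M = 21 → V
  i=13: F-Q = 15 → P
  i=14: I-R = 17 → R
  i=15: E-S = 12 → M
  i=16: L-N = 24 → Y
  i=17: I-V = 13 → N
  i=18: W-L = 11 → L
  shifts repeat with period 8: YNLAVPRM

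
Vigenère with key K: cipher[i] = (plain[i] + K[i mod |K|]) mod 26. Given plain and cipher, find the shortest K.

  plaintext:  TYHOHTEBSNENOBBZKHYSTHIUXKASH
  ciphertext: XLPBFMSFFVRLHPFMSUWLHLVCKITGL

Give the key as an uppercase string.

  i= 0: X-T =  4 → E
  i= 1: L-Y = 13 → N
  i= 2: P-H =  8 → I
  i= 3: B-O = 13 → N
  i= 4: F-H = 24 → Y
  i= 5: M-T = 19 → T
  i= 6: S-E = 14 → O
  i= 7: F-B =  4 → E
  i= 8: F-S = 13 → N
  i= 9: V-N =  8 → I
  i=10: R-E = 13 → N
  i=11: L-N = 24 → Y
  i=12: H-O = 19 → T
  i=13: P-B = 14 → O
  i=14: F-B =  4 → E
  i=15: M-Z = 13 → N
  i=16: S-K =  8 → I
  i=17: U-H = 13 → N
  i=18: W-Y = 24 → Y
  i=19: L-S = 19 → T
  i=20: H-T = 14 → O
  i=21: L-H =  4 → E
  i=22: V-I = 13 → N
  i=23: C-U =  8 → I
  i=24: K-X = 13 → N
  i=25: I-K = 24 → Y
  i=26: T-A = 19 → T
  i=27: G-S = 14 → O
  i=28: L-H =  4 → E
  shifts repeat with period 7: ENINYTO

ENINYTO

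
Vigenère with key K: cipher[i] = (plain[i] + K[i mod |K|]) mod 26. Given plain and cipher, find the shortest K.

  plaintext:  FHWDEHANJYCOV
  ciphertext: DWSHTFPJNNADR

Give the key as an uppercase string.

YPWEP

  i= 0: D-F = 24 → Y
  i= 1: W-H = 15 → P
  i= 2: S-W = 22 → W
  i= 3: H-D =  4 → E
  i= 4: T-E = 15 → P
  i= 5: F-H = 24 → Y
  i= 6: P-A = 15 → P
  i= 7: J-N = 22 → W
  i= 8: N-J =  4 → E
  i= 9: N-Y = 15 → P
  i=10: A-C = 24 → Y
  i=11: D-O = 15 → P
  i=12: R-V = 22 → W
  shifts repeat with period 5: YPWEP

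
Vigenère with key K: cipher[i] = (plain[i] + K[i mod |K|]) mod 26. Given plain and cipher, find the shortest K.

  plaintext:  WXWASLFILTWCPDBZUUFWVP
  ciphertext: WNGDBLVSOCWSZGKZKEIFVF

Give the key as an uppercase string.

AQKDJ

  i= 0: W-W =  0 → A
  i= 1: N-X = 16 → Q
  i= 2: G-W = 10 → K
  i= 3: D-A =  3 → D
  i= 4: B-S =  9 → J
  i= 5: L-L =  0 → A
  i= 6: V-F = 16 → Q
  i= 7: S-I = 10 → K
  i= 8: O-L =  3 → D
  i= 9: C-T =  9 → J
  i=10: W-W =  0 → A
  i=11: S-C = 16 → Q
  i=12: Z-P = 10 → K
  i=13: G-D =  3 → D
  i=14: K-B =  9 → J
  i=15: Z-Z =  0 → A
  i=16: K-U = 16 → Q
  i=17: E-U = 10 → K
  i=18: I-F =  3 → D
  i=19: F-W =  9 → J
  i=20: V-V =  0 → A
  i=21: F-P = 16 → Q
  shifts repeat with period 5: AQKDJ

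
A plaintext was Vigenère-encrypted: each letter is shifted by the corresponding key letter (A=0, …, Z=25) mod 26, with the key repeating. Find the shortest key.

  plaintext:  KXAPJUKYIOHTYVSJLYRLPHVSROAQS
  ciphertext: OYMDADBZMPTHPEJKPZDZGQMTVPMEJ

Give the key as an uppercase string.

  i= 0: O-K =  4 → E
  i= 1: Y-X =  1 → B
  i= 2: M-A = 12 → M
  i= 3: D-P = 14 → O
  i= 4: A-J = 17 → R
  i= 5: D-U =  9 → J
  i= 6: B-K = 17 → R
  i= 7: Z-Y =  1 → B
  i= 8: M-I =  4 → E
  i= 9: P-O =  1 → B
  i=10: T-H = 12 → M
  i=11: H-T = 14 → O
  i=12: P-Y = 17 → R
  i=13: E-V =  9 → J
  i=14: J-S = 17 → R
  i=15: K-J =  1 → B
  i=16: P-L =  4 → E
  i=17: Z-Y =  1 → B
  i=18: D-R = 12 → M
  i=19: Z-L = 14 → O
  i=20: G-P = 17 → R
  i=21: Q-H =  9 → J
  i=22: M-V = 17 → R
  i=23: T-S =  1 → B
  i=24: V-R =  4 → E
  i=25: P-O =  1 → B
  i=26: M-A = 12 → M
  i=27: E-Q = 14 → O
  i=28: J-S = 17 → R
  shifts repeat with period 8: EBMORJRB

EBMORJRB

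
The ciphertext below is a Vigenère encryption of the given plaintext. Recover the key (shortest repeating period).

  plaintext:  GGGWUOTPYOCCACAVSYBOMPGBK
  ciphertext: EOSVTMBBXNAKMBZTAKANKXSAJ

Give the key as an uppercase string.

  i= 0: E-G = 24 → Y
  i= 1: O-G =  8 → I
  i= 2: S-G = 12 → M
  i= 3: V-W = 25 → Z
  i= 4: T-U = 25 → Z
  i= 5: M-O = 24 → Y
  i= 6: B-T =  8 → I
  i= 7: B-P = 12 → M
  i= 8: X-Y = 25 → Z
  i= 9: N-O = 25 → Z
  i=10: A-C = 24 → Y
  i=11: K-C =  8 → I
  i=12: M-A = 12 → M
  i=13: B-C = 25 → Z
  i=14: Z-A = 25 → Z
  i=15: T-V = 24 → Y
  i=16: A-S =  8 → I
  i=17: K-Y = 12 → M
  i=18: A-B = 25 → Z
  i=19: N-O = 25 → Z
  i=20: K-M = 24 → Y
  i=21: X-P =  8 → I
  i=22: S-G = 12 → M
  i=23: A-B = 25 → Z
  i=24: J-K = 25 → Z
  shifts repeat with period 5: YIMZZ

YIMZZ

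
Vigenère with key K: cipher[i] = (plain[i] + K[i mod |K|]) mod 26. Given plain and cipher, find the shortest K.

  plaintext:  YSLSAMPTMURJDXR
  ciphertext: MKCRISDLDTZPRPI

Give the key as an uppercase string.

OSRZIG

  i= 0: M-Y = 14 → O
  i= 1: K-S = 18 → S
  i= 2: C-L = 17 → R
  i= 3: R-S = 25 → Z
  i= 4: I-A =  8 → I
  i= 5: S-M =  6 → G
  i= 6: D-P = 14 → O
  i= 7: L-T = 18 → S
  i= 8: D-M = 17 → R
  i= 9: T-U = 25 → Z
  i=10: Z-R =  8 → I
  i=11: P-J =  6 → G
  i=12: R-D = 14 → O
  i=13: P-X = 18 → S
  i=14: I-R = 17 → R
  shifts repeat with period 6: OSRZIG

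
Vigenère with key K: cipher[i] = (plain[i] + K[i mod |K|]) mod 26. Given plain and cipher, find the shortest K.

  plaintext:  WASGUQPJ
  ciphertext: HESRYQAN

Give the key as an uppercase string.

LEA

  i= 0: H-W = 11 → L
  i= 1: E-A =  4 → E
  i= 2: S-S =  0 → A
  i= 3: R-G = 11 → L
  i= 4: Y-U =  4 → E
  i= 5: Q-Q =  0 → A
  i= 6: A-P = 11 → L
  i= 7: N-J =  4 → E
  shifts repeat with period 3: LEA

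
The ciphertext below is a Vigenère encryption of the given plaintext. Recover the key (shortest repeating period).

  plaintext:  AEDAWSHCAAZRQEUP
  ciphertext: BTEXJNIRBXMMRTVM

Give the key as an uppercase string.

BPBXNV

  i= 0: B-A =  1 → B
  i= 1: T-E = 15 → P
  i= 2: E-D =  1 → B
  i= 3: X-A = 23 → X
  i= 4: J-W = 13 → N
  i= 5: N-S = 21 → V
  i= 6: I-H =  1 → B
  i= 7: R-C = 15 → P
  i= 8: B-A =  1 → B
  i= 9: X-A = 23 → X
  i=10: M-Z = 13 → N
  i=11: M-R = 21 → V
  i=12: R-Q =  1 → B
  i=13: T-E = 15 → P
  i=14: V-U =  1 → B
  i=15: M-P = 23 → X
  shifts repeat with period 6: BPBXNV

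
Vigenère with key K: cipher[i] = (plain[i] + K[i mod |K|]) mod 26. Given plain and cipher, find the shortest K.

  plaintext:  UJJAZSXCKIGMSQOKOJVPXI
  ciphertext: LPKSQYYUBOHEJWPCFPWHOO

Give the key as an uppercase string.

  i= 0: L-U = 17 → R
  i= 1: P-J =  6 → G
  i= 2: K-J =  1 → B
  i= 3: S-A = 18 → S
  i= 4: Q-Z = 17 → R
  i= 5: Y-S =  6 → G
  i= 6: Y-X =  1 → B
  i= 7: U-C = 18 → S
  i= 8: B-K = 17 → R
  i= 9: O-I =  6 → G
  i=10: H-G =  1 → B
  i=11: E-M = 18 → S
  i=12: J-S = 17 → R
  i=13: W-Q =  6 → G
  i=14: P-O =  1 → B
  i=15: C-K = 18 → S
  i=16: F-O = 17 → R
  i=17: P-J =  6 → G
  i=18: W-V =  1 → B
  i=19: H-P = 18 → S
  i=20: O-X = 17 → R
  i=21: O-I =  6 → G
  shifts repeat with period 4: RGBS

RGBS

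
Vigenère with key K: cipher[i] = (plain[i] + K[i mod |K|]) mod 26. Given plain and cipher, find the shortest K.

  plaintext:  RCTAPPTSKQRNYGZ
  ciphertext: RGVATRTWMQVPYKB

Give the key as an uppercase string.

  i= 0: R-R =  0 → A
  i= 1: G-C =  4 → E
  i= 2: V-T =  2 → C
  i= 3: A-A =  0 → A
  i= 4: T-P =  4 → E
  i= 5: R-P =  2 → C
  i= 6: T-T =  0 → A
  i= 7: W-S =  4 → E
  i= 8: M-K =  2 → C
  i= 9: Q-Q =  0 → A
  i=10: V-R =  4 → E
  i=11: P-N =  2 → C
  i=12: Y-Y =  0 → A
  i=13: K-G =  4 → E
  i=14: B-Z =  2 → C
  shifts repeat with period 3: AEC

AEC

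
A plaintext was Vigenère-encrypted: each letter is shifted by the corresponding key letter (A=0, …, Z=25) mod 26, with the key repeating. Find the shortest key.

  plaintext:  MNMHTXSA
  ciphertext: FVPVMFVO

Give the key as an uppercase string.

TIDO

  i= 0: F-M = 19 → T
  i= 1: V-N =  8 → I
  i= 2: P-M =  3 → D
  i= 3: V-H = 14 → O
  i= 4: M-T = 19 → T
  i= 5: F-X =  8 → I
  i= 6: V-S =  3 → D
  i= 7: O-A = 14 → O
  shifts repeat with period 4: TIDO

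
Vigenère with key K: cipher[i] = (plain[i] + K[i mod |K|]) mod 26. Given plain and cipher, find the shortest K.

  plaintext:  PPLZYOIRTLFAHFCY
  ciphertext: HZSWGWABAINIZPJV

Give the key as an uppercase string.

SKHXII

  i= 0: H-P = 18 → S
  i= 1: Z-P = 10 → K
  i= 2: S-L =  7 → H
  i= 3: W-Z = 23 → X
  i= 4: G-Y =  8 → I
  i= 5: W-O =  8 → I
  i= 6: A-I = 18 → S
  i= 7: B-R = 10 → K
  i= 8: A-T =  7 → H
  i= 9: I-L = 23 → X
  i=10: N-F =  8 → I
  i=11: I-A =  8 → I
  i=12: Z-H = 18 → S
  i=13: P-F = 10 → K
  i=14: J-C =  7 → H
  i=15: V-Y = 23 → X
  shifts repeat with period 6: SKHXII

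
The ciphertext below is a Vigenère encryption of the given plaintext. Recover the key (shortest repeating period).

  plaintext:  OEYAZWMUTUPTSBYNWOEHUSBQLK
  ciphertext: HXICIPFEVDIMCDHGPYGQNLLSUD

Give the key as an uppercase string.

TTKCJ

  i= 0: H-O = 19 → T
  i= 1: X-E = 19 → T
  i= 2: I-Y = 10 → K
  i= 3: C-A =  2 → C
  i= 4: I-Z =  9 → J
  i= 5: P-W = 19 → T
  i= 6: F-M = 19 → T
  i= 7: E-U = 10 → K
  i= 8: V-T =  2 → C
  i= 9: D-U =  9 → J
  i=10: I-P = 19 → T
  i=11: M-T = 19 → T
  i=12: C-S = 10 → K
  i=13: D-B =  2 → C
  i=14: H-Y =  9 → J
  i=15: G-N = 19 → T
  i=16: P-W = 19 → T
  i=17: Y-O = 10 → K
  i=18: G-E =  2 → C
  i=19: Q-H =  9 → J
  i=20: N-U = 19 → T
  i=21: L-S = 19 → T
  i=22: L-B = 10 → K
  i=23: S-Q =  2 → C
  i=24: U-L =  9 → J
  i=25: D-K = 19 → T
  shifts repeat with period 5: TTKCJ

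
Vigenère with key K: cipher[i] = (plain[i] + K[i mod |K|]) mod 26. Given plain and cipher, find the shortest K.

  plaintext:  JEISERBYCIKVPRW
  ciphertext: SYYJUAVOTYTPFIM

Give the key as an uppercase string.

JUQRQ

  i= 0: S-J =  9 → J
  i= 1: Y-E = 20 → U
  i= 2: Y-I = 16 → Q
  i= 3: J-S = 17 → R
  i= 4: U-E = 16 → Q
  i= 5: A-R =  9 → J
  i= 6: V-B = 20 → U
  i= 7: O-Y = 16 → Q
  i= 8: T-C = 17 → R
  i= 9: Y-I = 16 → Q
  i=10: T-K =  9 → J
  i=11: P-V = 20 → U
  i=12: F-P = 16 → Q
  i=13: I-R = 17 → R
  i=14: M-W = 16 → Q
  shifts repeat with period 5: JUQRQ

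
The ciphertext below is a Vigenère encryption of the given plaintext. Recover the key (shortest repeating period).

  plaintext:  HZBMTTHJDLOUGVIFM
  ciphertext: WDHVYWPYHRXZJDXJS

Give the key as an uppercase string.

PEGJFDI

  i= 0: W-H = 15 → P
  i= 1: D-Z =  4 → E
  i= 2: H-B =  6 → G
  i= 3: V-M =  9 → J
  i= 4: Y-T =  5 → F
  i= 5: W-T =  3 → D
  i= 6: P-H =  8 → I
  i= 7: Y-J = 15 → P
  i= 8: H-D =  4 → E
  i= 9: R-L =  6 → G
  i=10: X-O =  9 → J
  i=11: Z-U =  5 → F
  i=12: J-G =  3 → D
  i=13: D-V =  8 → I
  i=14: X-I = 15 → P
  i=15: J-F =  4 → E
  i=16: S-M =  6 → G
  shifts repeat with period 7: PEGJFDI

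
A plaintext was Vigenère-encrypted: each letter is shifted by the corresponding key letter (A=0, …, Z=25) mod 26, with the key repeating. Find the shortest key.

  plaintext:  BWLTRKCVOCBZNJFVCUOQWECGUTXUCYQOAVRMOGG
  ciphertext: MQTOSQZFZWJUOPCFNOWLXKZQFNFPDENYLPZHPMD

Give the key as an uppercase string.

  i= 0: M-B = 11 → L
  i= 1: Q-W = 20 → U
  i= 2: T-L =  8 → I
  i= 3: O-T = 21 → V
  i= 4: S-R =  1 → B
  i= 5: Q-K =  6 → G
  i= 6: Z-C = 23 → X
  i= 7: F-V = 10 → K
  i= 8: Z-O = 11 → L
  i= 9: W-C = 20 → U
  i=10: J-B =  8 → I
  i=11: U-Z = 21 → V
  i=12: O-N =  1 → B
  i=13: P-J =  6 → G
  i=14: C-F = 23 → X
  i=15: F-V = 10 → K
  i=16: N-C = 11 → L
  i=17: O-U = 20 → U
  i=18: W-O =  8 → I
  i=19: L-Q = 21 → V
  i=20: X-W =  1 → B
  i=21: K-E =  6 → G
  i=22: Z-C = 23 → X
  i=23: Q-G = 10 → K
  i=24: F-U = 11 → L
  i=25: N-T = 20 → U
  i=26: F-X =  8 → I
  i=27: P-U = 21 → V
  i=28: D-C =  1 → B
  i=29: E-Y =  6 → G
  i=30: N-Q = 23 → X
  i=31: Y-O = 10 → K
  i=32: L-A = 11 → L
  i=33: P-V = 20 → U
  i=34: Z-R =  8 → I
  i=35: H-M = 21 → V
  i=36: P-O =  1 → B
  i=37: M-G =  6 → G
  i=38: D-G = 23 → X
  shifts repeat with period 8: LUIVBGXK

LUIVBGXK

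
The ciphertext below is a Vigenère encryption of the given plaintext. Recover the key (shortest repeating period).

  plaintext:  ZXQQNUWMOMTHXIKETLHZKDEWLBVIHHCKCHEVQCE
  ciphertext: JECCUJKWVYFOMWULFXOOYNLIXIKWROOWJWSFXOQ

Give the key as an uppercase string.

KHMMHPO

  i= 0: J-Z = 10 → K
  i= 1: E-X =  7 → H
  i= 2: C-Q = 12 → M
  i= 3: C-Q = 12 → M
  i= 4: U-N =  7 → H
  i= 5: J-U = 15 → P
  i= 6: K-W = 14 → O
  i= 7: W-M = 10 → K
  i= 8: V-O =  7 → H
  i= 9: Y-M = 12 → M
  i=10: F-T = 12 → M
  i=11: O-H =  7 → H
  i=12: M-X = 15 → P
  i=13: W-I = 14 → O
  i=14: U-K = 10 → K
  i=15: L-E =  7 → H
  i=16: F-T = 12 → M
  i=17: X-L = 12 → M
  i=18: O-H =  7 → H
  i=19: O-Z = 15 → P
  i=20: Y-K = 14 → O
  i=21: N-D = 10 → K
  i=22: L-E =  7 → H
  i=23: I-W = 12 → M
  i=24: X-L = 12 → M
  i=25: I-B =  7 → H
  i=26: K-V = 15 → P
  i=27: W-I = 14 → O
  i=28: R-H = 10 → K
  i=29: O-H =  7 → H
  i=30: O-C = 12 → M
  i=31: W-K = 12 → M
  i=32: J-C =  7 → H
  i=33: W-H = 15 → P
  i=34: S-E = 14 → O
  i=35: F-V = 10 → K
  i=36: X-Q =  7 → H
  i=37: O-C = 12 → M
  i=38: Q-E = 12 → M
  shifts repeat with period 7: KHMMHPO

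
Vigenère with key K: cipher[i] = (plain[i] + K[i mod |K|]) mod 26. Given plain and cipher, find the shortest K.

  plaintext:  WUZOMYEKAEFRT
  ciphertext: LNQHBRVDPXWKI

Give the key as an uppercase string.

PTRT

  i= 0: L-W = 15 → P
  i= 1: N-U = 19 → T
  i= 2: Q-Z = 17 → R
  i= 3: H-O = 19 → T
  i= 4: B-M = 15 → P
  i= 5: R-Y = 19 → T
  i= 6: V-E = 17 → R
  i= 7: D-K = 19 → T
  i= 8: P-A = 15 → P
  i= 9: X-E = 19 → T
  i=10: W-F = 17 → R
  i=11: K-R = 19 → T
  i=12: I-T = 15 → P
  shifts repeat with period 4: PTRT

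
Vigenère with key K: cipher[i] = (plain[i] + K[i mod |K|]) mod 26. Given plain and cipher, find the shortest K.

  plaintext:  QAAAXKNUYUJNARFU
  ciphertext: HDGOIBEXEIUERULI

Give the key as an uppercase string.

  i= 0: H-Q = 17 → R
  i= 1: D-A =  3 → D
  i= 2: G-A =  6 → G
  i= 3: O-A = 14 → O
  i= 4: I-X = 11 → L
  i= 5: B-K = 17 → R
  i= 6: E-N = 17 → R
  i= 7: X-U =  3 → D
  i= 8: E-Y =  6 → G
  i= 9: I-U = 14 → O
  i=10: U-J = 11 → L
  i=11: E-N = 17 → R
  i=12: R-A = 17 → R
  i=13: U-R =  3 → D
  i=14: L-F =  6 → G
  i=15: I-U = 14 → O
  shifts repeat with period 6: RDGOLR

RDGOLR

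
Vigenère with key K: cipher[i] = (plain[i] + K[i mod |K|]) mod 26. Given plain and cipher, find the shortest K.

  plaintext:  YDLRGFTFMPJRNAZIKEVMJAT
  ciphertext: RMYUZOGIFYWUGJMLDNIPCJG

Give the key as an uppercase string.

  i= 0: R-Y = 19 → T
  i= 1: M-D =  9 → J
  i= 2: Y-L = 13 → N
  i= 3: U-R =  3 → D
  i= 4: Z-G = 19 → T
  i= 5: O-F =  9 → J
  i= 6: G-T = 13 → N
  i= 7: I-F =  3 → D
  i= 8: F-M = 19 → T
  i= 9: Y-P =  9 → J
  i=10: W-J = 13 → N
  i=11: U-R =  3 → D
  i=12: G-N = 19 → T
  i=13: J-A =  9 → J
  i=14: M-Z = 13 → N
  i=15: L-I =  3 → D
  i=16: D-K = 19 → T
  i=17: N-E =  9 → J
  i=18: I-V = 13 → N
  i=19: P-M =  3 → D
  i=20: C-J = 19 → T
  i=21: J-A =  9 → J
  i=22: G-T = 13 → N
  shifts repeat with period 4: TJND

TJND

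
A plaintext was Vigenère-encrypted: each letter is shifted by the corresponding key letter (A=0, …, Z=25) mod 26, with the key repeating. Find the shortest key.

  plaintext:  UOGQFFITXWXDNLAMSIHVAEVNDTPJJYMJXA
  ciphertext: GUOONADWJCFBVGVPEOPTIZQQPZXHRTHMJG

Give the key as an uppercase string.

  i= 0: G-U = 12 → M
  i= 1: U-O =  6 → G
  i= 2: O-G =  8 → I
  i= 3: O-Q = 24 → Y
  i= 4: N-F =  8 → I
  i= 5: A-F = 21 → V
  i= 6: D-I = 21 → V
  i= 7: W-T =  3 → D
  i= 8: J-X = 12 → M
  i= 9: C-W =  6 → G
  i=10: F-X =  8 → I
  i=11: B-D = 24 → Y
  i=12: V-N =  8 → I
  i=13: G-L = 21 → V
  i=14: V-A = 21 → V
  i=15: P-M =  3 → D
  i=16: E-S = 12 → M
  i=17: O-I =  6 → G
  i=18: P-H =  8 → I
  i=19: T-V = 24 → Y
  i=20: I-A =  8 → I
  i=21: Z-E = 21 → V
  i=22: Q-V = 21 → V
  i=23: Q-N =  3 → D
  i=24: P-D = 12 → M
  i=25: Z-T =  6 → G
  i=26: X-P =  8 → I
  i=27: H-J = 24 → Y
  i=28: R-J =  8 → I
  i=29: T-Y = 21 → V
  i=30: H-M = 21 → V
  i=31: M-J =  3 → D
  i=32: J-X = 12 → M
  i=33: G-A =  6 → G
  shifts repeat with period 8: MGIYIVVD

MGIYIVVD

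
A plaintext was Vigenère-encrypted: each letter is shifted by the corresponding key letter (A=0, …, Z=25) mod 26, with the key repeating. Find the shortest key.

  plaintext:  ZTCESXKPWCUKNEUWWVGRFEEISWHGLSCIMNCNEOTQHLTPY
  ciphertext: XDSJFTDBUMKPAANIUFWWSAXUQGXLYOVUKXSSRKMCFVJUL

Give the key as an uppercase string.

  i= 0: X-Z = 24 → Y
  i= 1: D-T = 10 → K
  i= 2: S-C = 16 → Q
  i= 3: J-E =  5 → F
  i= 4: F-S = 13 → N
  i= 5: T-X = 22 → W
  i= 6: D-K = 19 → T
  i= 7: B-P = 12 → M
  i= 8: U-W = 24 → Y
  i= 9: M-C = 10 → K
  i=10: K-U = 16 → Q
  i=11: P-K =  5 → F
  i=12: A-N = 13 → N
  i=13: A-E = 22 → W
  i=14: N-U = 19 → T
  i=15: I-W = 12 → M
  i=16: U-W = 24 → Y
  i=17: F-V = 10 → K
  i=18: W-G = 16 → Q
  i=19: W-R =  5 → F
  i=20: S-F = 13 → N
  i=21: A-E = 22 → W
  i=22: X-E = 19 → T
  i=23: U-I = 12 → M
  i=24: Q-S = 24 → Y
  i=25: G-W = 10 → K
  i=26: X-H = 16 → Q
  i=27: L-G =  5 → F
  i=28: Y-L = 13 → N
  i=29: O-S = 22 → W
  i=30: V-C = 19 → T
  i=31: U-I = 12 → M
  i=32: K-M = 24 → Y
  i=33: X-N = 10 → K
  i=34: S-C = 16 → Q
  i=35: S-N =  5 → F
  i=36: R-E = 13 → N
  i=37: K-O = 22 → W
  i=38: M-T = 19 → T
  i=39: C-Q = 12 → M
  i=40: F-H = 24 → Y
  i=41: V-L = 10 → K
  i=42: J-T = 16 → Q
  i=43: U-P =  5 → F
  i=44: L-Y = 13 → N
  shifts repeat with period 8: YKQFNWTM

YKQFNWTM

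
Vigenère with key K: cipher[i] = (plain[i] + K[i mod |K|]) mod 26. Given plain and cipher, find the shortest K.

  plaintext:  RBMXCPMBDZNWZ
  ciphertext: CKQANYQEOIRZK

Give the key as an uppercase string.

  i= 0: C-R = 11 → L
  i= 1: K-B =  9 → J
  i= 2: Q-M =  4 → E
  i= 3: A-X =  3 → D
  i= 4: N-C = 11 → L
  i= 5: Y-P =  9 → J
  i= 6: Q-M =  4 → E
  i= 7: E-B =  3 → D
  i= 8: O-D = 11 → L
  i= 9: I-Z =  9 → J
  i=10: R-N =  4 → E
  i=11: Z-W =  3 → D
  i=12: K-Z = 11 → L
  shifts repeat with period 4: LJED

LJED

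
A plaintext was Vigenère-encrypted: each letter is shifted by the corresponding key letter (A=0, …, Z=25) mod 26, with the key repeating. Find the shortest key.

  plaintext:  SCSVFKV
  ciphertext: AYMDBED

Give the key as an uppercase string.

IWU

  i= 0: A-S =  8 → I
  i= 1: Y-C = 22 → W
  i= 2: M-S = 20 → U
  i= 3: D-V =  8 → I
  i= 4: B-F = 22 → W
  i= 5: E-K = 20 → U
  i= 6: D-V =  8 → I
  shifts repeat with period 3: IWU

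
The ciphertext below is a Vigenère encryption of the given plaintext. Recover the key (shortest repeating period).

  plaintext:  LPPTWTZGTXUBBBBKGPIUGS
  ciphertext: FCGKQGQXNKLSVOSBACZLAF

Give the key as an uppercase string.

UNRR

  i= 0: F-L = 20 → U
  i= 1: C-P = 13 → N
  i= 2: G-P = 17 → R
  i= 3: K-T = 17 → R
  i= 4: Q-W = 20 → U
  i= 5: G-T = 13 → N
  i= 6: Q-Z = 17 → R
  i= 7: X-G = 17 → R
  i= 8: N-T = 20 → U
  i= 9: K-X = 13 → N
  i=10: L-U = 17 → R
  i=11: S-B = 17 → R
  i=12: V-B = 20 → U
  i=13: O-B = 13 → N
  i=14: S-B = 17 → R
  i=15: B-K = 17 → R
  i=16: A-G = 20 → U
  i=17: C-P = 13 → N
  i=18: Z-I = 17 → R
  i=19: L-U = 17 → R
  i=20: A-G = 20 → U
  i=21: F-S = 13 → N
  shifts repeat with period 4: UNRR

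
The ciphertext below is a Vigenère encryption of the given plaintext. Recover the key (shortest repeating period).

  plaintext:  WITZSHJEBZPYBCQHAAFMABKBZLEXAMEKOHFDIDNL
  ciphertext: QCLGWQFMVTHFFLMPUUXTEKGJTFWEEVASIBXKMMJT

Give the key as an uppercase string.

UUSHEJWI

  i= 0: Q-W = 20 → U
  i= 1: C-I = 20 → U
  i= 2: L-T = 18 → S
  i= 3: G-Z =  7 → H
  i= 4: W-S =  4 → E
  i= 5: Q-H =  9 → J
  i= 6: F-J = 22 → W
  i= 7: M-E =  8 → I
  i= 8: V-B = 20 → U
  i= 9: T-Z = 20 → U
  i=10: H-P = 18 → S
  i=11: F-Y =  7 → H
  i=12: F-B =  4 → E
  i=13: L-C =  9 → J
  i=14: M-Q = 22 → W
  i=15: P-H =  8 → I
  i=16: U-A = 20 → U
  i=17: U-A = 20 → U
  i=18: X-F = 18 → S
  i=19: T-M =  7 → H
  i=20: E-A =  4 → E
  i=21: K-B =  9 → J
  i=22: G-K = 22 → W
  i=23: J-B =  8 → I
  i=24: T-Z = 20 → U
  i=25: F-L = 20 → U
  i=26: W-E = 18 → S
  i=27: E-X =  7 → H
  i=28: E-A =  4 → E
  i=29: V-M =  9 → J
  i=30: A-E = 22 → W
  i=31: S-K =  8 → I
  i=32: I-O = 20 → U
  i=33: B-H = 20 → U
  i=34: X-F = 18 → S
  i=35: K-D =  7 → H
  i=36: M-I =  4 → E
  i=37: M-D =  9 → J
  i=38: J-N = 22 → W
  i=39: T-L =  8 → I
  shifts repeat with period 8: UUSHEJWI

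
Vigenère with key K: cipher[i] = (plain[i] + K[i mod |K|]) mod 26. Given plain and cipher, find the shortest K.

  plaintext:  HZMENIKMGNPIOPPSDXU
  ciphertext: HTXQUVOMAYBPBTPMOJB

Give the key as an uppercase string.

AULMHNE

  i= 0: H-H =  0 → A
  i= 1: T-Z = 20 → U
  i= 2: X-M = 11 → L
  i= 3: Q-E = 12 → M
  i= 4: U-N =  7 → H
  i= 5: V-I = 13 → N
  i= 6: O-K =  4 → E
  i= 7: M-M =  0 → A
  i= 8: A-G = 20 → U
  i= 9: Y-N = 11 → L
  i=10: B-P = 12 → M
  i=11: P-I =  7 → H
  i=12: B-O = 13 → N
  i=13: T-P =  4 → E
  i=14: P-P =  0 → A
  i=15: M-S = 20 → U
  i=16: O-D = 11 → L
  i=17: J-X = 12 → M
  i=18: B-U =  7 → H
  shifts repeat with period 7: AULMHNE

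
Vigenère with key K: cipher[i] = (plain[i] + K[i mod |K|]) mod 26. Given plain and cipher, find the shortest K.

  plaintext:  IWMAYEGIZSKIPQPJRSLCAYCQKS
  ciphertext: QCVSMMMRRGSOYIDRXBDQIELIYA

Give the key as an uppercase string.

IGJSO

  i= 0: Q-I =  8 → I
  i= 1: C-W =  6 → G
  i= 2: V-M =  9 → J
  i= 3: S-A = 18 → S
  i= 4: M-Y = 14 → O
  i= 5: M-E =  8 → I
  i= 6: M-G =  6 → G
  i= 7: R-I =  9 → J
  i= 8: R-Z = 18 → S
  i= 9: G-S = 14 → O
  i=10: S-K =  8 → I
  i=11: O-I =  6 → G
  i=12: Y-P =  9 → J
  i=13: I-Q = 18 → S
  i=14: D-P = 14 → O
  i=15: R-J =  8 → I
  i=16: X-R =  6 → G
  i=17: B-S =  9 → J
  i=18: D-L = 18 → S
  i=19: Q-C = 14 → O
  i=20: I-A =  8 → I
  i=21: E-Y =  6 → G
  i=22: L-C =  9 → J
  i=23: I-Q = 18 → S
  i=24: Y-K = 14 → O
  i=25: A-S =  8 → I
  shifts repeat with period 5: IGJSO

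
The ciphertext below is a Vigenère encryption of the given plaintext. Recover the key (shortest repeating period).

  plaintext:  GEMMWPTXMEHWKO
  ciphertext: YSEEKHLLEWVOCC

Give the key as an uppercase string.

  i= 0: Y-G = 18 → S
  i= 1: S-E = 14 → O
  i= 2: E-M = 18 → S
  i= 3: E-M = 18 → S
  i= 4: K-W = 14 → O
  i= 5: H-P = 18 → S
  i= 6: L-T = 18 → S
  i= 7: L-X = 14 → O
  i= 8: E-M = 18 → S
  i= 9: W-E = 18 → S
  i=10: V-H = 14 → O
  i=11: O-W = 18 → S
  i=12: C-K = 18 → S
  i=13: C-O = 14 → O
  shifts repeat with period 3: SOS

SOS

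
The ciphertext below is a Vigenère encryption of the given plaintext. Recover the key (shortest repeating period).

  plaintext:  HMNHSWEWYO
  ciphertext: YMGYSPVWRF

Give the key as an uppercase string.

RAT

  i= 0: Y-H = 17 → R
  i= 1: M-M =  0 → A
  i= 2: G-N = 19 → T
  i= 3: Y-H = 17 → R
  i= 4: S-S =  0 → A
  i= 5: P-W = 19 → T
  i= 6: V-E = 17 → R
  i= 7: W-W =  0 → A
  i= 8: R-Y = 19 → T
  i= 9: F-O = 17 → R
  shifts repeat with period 3: RAT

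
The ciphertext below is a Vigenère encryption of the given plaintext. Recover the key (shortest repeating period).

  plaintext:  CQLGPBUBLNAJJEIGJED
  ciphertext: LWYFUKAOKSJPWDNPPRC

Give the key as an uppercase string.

  i= 0: L-C =  9 → J
  i= 1: W-Q =  6 → G
  i= 2: Y-L = 13 → N
  i= 3: F-G = 25 → Z
  i= 4: U-P =  5 → F
  i= 5: K-B =  9 → J
  i= 6: A-U =  6 → G
  i= 7: O-B = 13 → N
  i= 8: K-L = 25 → Z
  i= 9: S-N =  5 → F
  i=10: J-A =  9 → J
  i=11: P-J =  6 → G
  i=12: W-J = 13 → N
  i=13: D-E = 25 → Z
  i=14: N-I =  5 → F
  i=15: P-G =  9 → J
  i=16: P-J =  6 → G
  i=17: R-E = 13 → N
  i=18: C-D = 25 → Z
  shifts repeat with period 5: JGNZF

JGNZF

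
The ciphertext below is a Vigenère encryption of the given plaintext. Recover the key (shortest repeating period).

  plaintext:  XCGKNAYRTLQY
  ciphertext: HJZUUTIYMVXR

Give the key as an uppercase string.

KHT

  i= 0: H-X = 10 → K
  i= 1: J-C =  7 → H
  i= 2: Z-G = 19 → T
  i= 3: U-K = 10 → K
  i= 4: U-N =  7 → H
  i= 5: T-A = 19 → T
  i= 6: I-Y = 10 → K
  i= 7: Y-R =  7 → H
  i= 8: M-T = 19 → T
  i= 9: V-L = 10 → K
  i=10: X-Q =  7 → H
  i=11: R-Y = 19 → T
  shifts repeat with period 3: KHT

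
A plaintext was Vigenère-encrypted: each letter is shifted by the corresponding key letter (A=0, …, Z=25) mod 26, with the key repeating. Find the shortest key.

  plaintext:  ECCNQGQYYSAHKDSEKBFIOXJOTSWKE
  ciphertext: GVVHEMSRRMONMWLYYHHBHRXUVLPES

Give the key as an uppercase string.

  i= 0: G-E =  2 → C
  i= 1: V-C = 19 → T
  i= 2: V-C = 19 → T
  i= 3: H-N = 20 → U
  i= 4: E-Q = 14 → O
  i= 5: M-G =  6 → G
  i= 6: S-Q =  2 → C
  i= 7: R-Y = 19 → T
  i= 8: R-Y = 19 → T
  i= 9: M-S = 20 → U
  i=10: O-A = 14 → O
  i=11: N-H =  6 → G
  i=12: M-K =  2 → C
  i=13: W-D = 19 → T
  i=14: L-S = 19 → T
  i=15: Y-E = 20 → U
  i=16: Y-K = 14 → O
  i=17: H-B =  6 → G
  i=18: H-F =  2 → C
  i=19: B-I = 19 → T
  i=20: H-O = 19 → T
  i=21: R-X = 20 → U
  i=22: X-J = 14 → O
  i=23: U-O =  6 → G
  i=24: V-T =  2 → C
  i=25: L-S = 19 → T
  i=26: P-W = 19 → T
  i=27: E-K = 20 → U
  i=28: S-E = 14 → O
  shifts repeat with period 6: CTTUOG

CTTUOG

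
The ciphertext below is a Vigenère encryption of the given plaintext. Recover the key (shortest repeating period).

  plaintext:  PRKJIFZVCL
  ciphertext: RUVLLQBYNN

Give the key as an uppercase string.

CDL

  i= 0: R-P =  2 → C
  i= 1: U-R =  3 → D
  i= 2: V-K = 11 → L
  i= 3: L-J =  2 → C
  i= 4: L-I =  3 → D
  i= 5: Q-F = 11 → L
  i= 6: B-Z =  2 → C
  i= 7: Y-V =  3 → D
  i= 8: N-C = 11 → L
  i= 9: N-L =  2 → C
  shifts repeat with period 3: CDL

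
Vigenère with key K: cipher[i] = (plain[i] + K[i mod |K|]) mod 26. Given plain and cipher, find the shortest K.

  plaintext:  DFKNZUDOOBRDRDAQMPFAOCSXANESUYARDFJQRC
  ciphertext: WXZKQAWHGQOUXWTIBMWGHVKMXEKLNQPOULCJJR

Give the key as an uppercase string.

  i= 0: W-D = 19 → T
  i= 1: X-F = 18 → S
  i= 2: Z-K = 15 → P
  i= 3: K-N = 23 → X
  i= 4: Q-Z = 17 → R
  i= 5: A-U =  6 → G
  i= 6: W-D = 19 → T
  i= 7: H-O = 19 → T
  i= 8: G-O = 18 → S
  i= 9: Q-B = 15 → P
  i=10: O-R = 23 → X
  i=11: U-D = 17 → R
  i=12: X-R =  6 → G
  i=13: W-D = 19 → T
  i=14: T-A = 19 → T
  i=15: I-Q = 18 → S
  i=16: B-M = 15 → P
  i=17: M-P = 23 → X
  i=18: W-F = 17 → R
  i=19: G-A =  6 → G
  i=20: H-O = 19 → T
  i=21: V-C = 19 → T
  i=22: K-S = 18 → S
  i=23: M-X = 15 → P
  i=24: X-A = 23 → X
  i=25: E-N = 17 → R
  i=26: K-E =  6 → G
  i=27: L-S = 19 → T
  i=28: N-U = 19 → T
  i=29: Q-Y = 18 → S
  i=30: P-A = 15 → P
  i=31: O-R = 23 → X
  i=32: U-D = 17 → R
  i=33: L-F =  6 → G
  i=34: C-J = 19 → T
  i=35: J-Q = 19 → T
  i=36: J-R = 18 → S
  i=37: R-C = 15 → P
  shifts repeat with period 7: TSPXRGT

TSPXRGT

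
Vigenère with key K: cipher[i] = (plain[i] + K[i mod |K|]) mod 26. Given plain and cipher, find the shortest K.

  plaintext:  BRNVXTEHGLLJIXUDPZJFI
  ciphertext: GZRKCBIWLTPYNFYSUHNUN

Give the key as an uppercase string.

FIEP

  i= 0: G-B =  5 → F
  i= 1: Z-R =  8 → I
  i= 2: R-N =  4 → E
  i= 3: K-V = 15 → P
  i= 4: C-X =  5 → F
  i= 5: B-T =  8 → I
  i= 6: I-E =  4 → E
  i= 7: W-H = 15 → P
  i= 8: L-G =  5 → F
  i= 9: T-L =  8 → I
  i=10: P-L =  4 → E
  i=11: Y-J = 15 → P
  i=12: N-I =  5 → F
  i=13: F-X =  8 → I
  i=14: Y-U =  4 → E
  i=15: S-D = 15 → P
  i=16: U-P =  5 → F
  i=17: H-Z =  8 → I
  i=18: N-J =  4 → E
  i=19: U-F = 15 → P
  i=20: N-I =  5 → F
  shifts repeat with period 4: FIEP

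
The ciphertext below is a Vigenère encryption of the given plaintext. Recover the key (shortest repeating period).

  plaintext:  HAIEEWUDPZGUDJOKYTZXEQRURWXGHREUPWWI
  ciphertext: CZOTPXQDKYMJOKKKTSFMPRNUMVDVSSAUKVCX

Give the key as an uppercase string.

  i= 0: C-H = 21 → V
  i= 1: Z-A = 25 → Z
  i= 2: O-I =  6 → G
  i= 3: T-E = 15 → P
  i= 4: P-E = 11 → L
  i= 5: X-W =  1 → B
  i= 6: Q-U = 22 → W
  i= 7: D-D =  0 → A
  i= 8: K-P = 21 → V
  i= 9: Y-Z = 25 → Z
  i=10: M-G =  6 → G
  i=11: J-U = 15 → P
  i=12: O-D = 11 → L
  i=13: K-J =  1 → B
  i=14: K-O = 22 → W
  i=15: K-K =  0 → A
  i=16: T-Y = 21 → V
  i=17: S-T = 25 → Z
  i=18: F-Z =  6 → G
  i=19: M-X = 15 → P
  i=20: P-E = 11 → L
  i=21: R-Q =  1 → B
  i=22: N-R = 22 → W
  i=23: U-U =  0 → A
  i=24: M-R = 21 → V
  i=25: V-W = 25 → Z
  i=26: D-X =  6 → G
  i=27: V-G = 15 → P
  i=28: S-H = 11 → L
  i=29: S-R =  1 → B
  i=30: A-E = 22 → W
  i=31: U-U =  0 → A
  i=32: K-P = 21 → V
  i=33: V-W = 25 → Z
  i=34: C-W =  6 → G
  i=35: X-I = 15 → P
  shifts repeat with period 8: VZGPLBWA

VZGPLBWA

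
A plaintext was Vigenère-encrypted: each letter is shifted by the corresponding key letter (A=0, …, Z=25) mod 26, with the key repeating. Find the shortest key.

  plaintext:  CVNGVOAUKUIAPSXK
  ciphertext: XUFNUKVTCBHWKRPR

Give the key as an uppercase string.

  i= 0: X-C = 21 → V
  i= 1: U-V = 25 → Z
  i= 2: F-N = 18 → S
  i= 3: N-G =  7 → H
  i= 4: U-V = 25 → Z
  i= 5: K-O = 22 → W
  i= 6: V-A = 21 → V
  i= 7: T-U = 25 → Z
  i= 8: C-K = 18 → S
  i= 9: B-U =  7 → H
  i=10: H-I = 25 → Z
  i=11: W-A = 22 → W
  i=12: K-P = 21 → V
  i=13: R-S = 25 → Z
  i=14: P-X = 18 → S
  i=15: R-K =  7 → H
  shifts repeat with period 6: VZSHZW

VZSHZW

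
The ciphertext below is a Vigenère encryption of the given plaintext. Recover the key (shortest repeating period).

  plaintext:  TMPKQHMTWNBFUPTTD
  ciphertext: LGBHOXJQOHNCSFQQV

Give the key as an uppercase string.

SUMXYQXX

  i= 0: L-T = 18 → S
  i= 1: G-M = 20 → U
  i= 2: B-P = 12 → M
  i= 3: H-K = 23 → X
  i= 4: O-Q = 24 → Y
  i= 5: X-H = 16 → Q
  i= 6: J-M = 23 → X
  i= 7: Q-T = 23 → X
  i= 8: O-W = 18 → S
  i= 9: H-N = 20 → U
  i=10: N-B = 12 → M
  i=11: C-F = 23 → X
  i=12: S-U = 24 → Y
  i=13: F-P = 16 → Q
  i=14: Q-T = 23 → X
  i=15: Q-T = 23 → X
  i=16: V-D = 18 → S
  shifts repeat with period 8: SUMXYQXX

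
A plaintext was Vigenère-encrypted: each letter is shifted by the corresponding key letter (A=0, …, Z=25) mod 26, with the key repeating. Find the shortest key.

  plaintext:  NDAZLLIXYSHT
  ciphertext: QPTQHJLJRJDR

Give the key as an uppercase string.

  i= 0: Q-N =  3 → D
  i= 1: P-D = 12 → M
  i= 2: T-A = 19 → T
  i= 3: Q-Z = 17 → R
  i= 4: H-L = 22 → W
  i= 5: J-L = 24 → Y
  i= 6: L-I =  3 → D
  i= 7: J-X = 12 → M
  i= 8: R-Y = 19 → T
  i= 9: J-S = 17 → R
  i=10: D-H = 22 → W
  i=11: R-T = 24 → Y
  shifts repeat with period 6: DMTRWY

DMTRWY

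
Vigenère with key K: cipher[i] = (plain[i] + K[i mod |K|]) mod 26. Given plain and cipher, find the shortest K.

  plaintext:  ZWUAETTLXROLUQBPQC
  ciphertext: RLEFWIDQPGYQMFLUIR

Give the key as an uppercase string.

  i= 0: R-Z = 18 → S
  i= 1: L-W = 15 → P
  i= 2: E-U = 10 → K
  i= 3: F-A =  5 → F
  i= 4: W-E = 18 → S
  i= 5: I-T = 15 → P
  i= 6: D-T = 10 → K
  i= 7: Q-L =  5 → F
  i= 8: P-X = 18 → S
  i= 9: G-R = 15 → P
  i=10: Y-O = 10 → K
  i=11: Q-L =  5 → F
  i=12: M-U = 18 → S
  i=13: F-Q = 15 → P
  i=14: L-B = 10 → K
  i=15: U-P =  5 → F
  i=16: I-Q = 18 → S
  i=17: R-C = 15 → P
  shifts repeat with period 4: SPKF

SPKF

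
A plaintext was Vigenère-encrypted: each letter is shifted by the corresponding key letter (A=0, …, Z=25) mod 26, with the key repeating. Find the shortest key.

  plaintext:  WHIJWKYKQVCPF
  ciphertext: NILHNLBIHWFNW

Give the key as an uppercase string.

RBDY

  i= 0: N-W = 17 → R
  i= 1: I-H =  1 → B
  i= 2: L-I =  3 → D
  i= 3: H-J = 24 → Y
  i= 4: N-W = 17 → R
  i= 5: L-K =  1 → B
  i= 6: B-Y =  3 → D
  i= 7: I-K = 24 → Y
  i= 8: H-Q = 17 → R
  i= 9: W-V =  1 → B
  i=10: F-C =  3 → D
  i=11: N-P = 24 → Y
  i=12: W-F = 17 → R
  shifts repeat with period 4: RBDY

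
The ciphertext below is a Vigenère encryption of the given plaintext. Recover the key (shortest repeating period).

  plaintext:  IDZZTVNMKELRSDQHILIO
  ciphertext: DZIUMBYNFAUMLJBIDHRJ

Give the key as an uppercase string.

VWJVTGLB

  i= 0: D-I = 21 → V
  i= 1: Z-D = 22 → W
  i= 2: I-Z =  9 → J
  i= 3: U-Z = 21 → V
  i= 4: M-T = 19 → T
  i= 5: B-V =  6 → G
  i= 6: Y-N = 11 → L
  i= 7: N-M =  1 → B
  i= 8: F-K = 21 → V
  i= 9: A-E = 22 → W
  i=10: U-L =  9 → J
  i=11: M-R = 21 → V
  i=12: L-S = 19 → T
  i=13: J-D =  6 → G
  i=14: B-Q = 11 → L
  i=15: I-H =  1 → B
  i=16: D-I = 21 → V
  i=17: H-L = 22 → W
  i=18: R-I =  9 → J
  i=19: J-O = 21 → V
  shifts repeat with period 8: VWJVTGLB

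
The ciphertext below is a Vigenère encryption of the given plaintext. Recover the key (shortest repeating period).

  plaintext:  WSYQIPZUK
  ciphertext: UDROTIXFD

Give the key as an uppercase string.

  i= 0: U-W = 24 → Y
  i= 1: D-S = 11 → L
  i= 2: R-Y = 19 → T
  i= 3: O-Q = 24 → Y
  i= 4: T-I = 11 → L
  i= 5: I-P = 19 → T
  i= 6: X-Z = 24 → Y
  i= 7: F-U = 11 → L
  i= 8: D-K = 19 → T
  shifts repeat with period 3: YLT

YLT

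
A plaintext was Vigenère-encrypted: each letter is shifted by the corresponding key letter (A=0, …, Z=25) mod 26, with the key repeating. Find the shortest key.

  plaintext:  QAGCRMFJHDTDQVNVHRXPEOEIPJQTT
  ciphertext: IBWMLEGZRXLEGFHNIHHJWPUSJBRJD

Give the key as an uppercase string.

SBQKU

  i= 0: I-Q = 18 → S
  i= 1: B-A =  1 → B
  i= 2: W-G = 16 → Q
  i= 3: M-C = 10 → K
  i= 4: L-R = 20 → U
  i= 5: E-M = 18 → S
  i= 6: G-F =  1 → B
  i= 7: Z-J = 16 → Q
  i= 8: R-H = 10 → K
  i= 9: X-D = 20 → U
  i=10: L-T = 18 → S
  i=11: E-D =  1 → B
  i=12: G-Q = 16 → Q
  i=13: F-V = 10 → K
  i=14: H-N = 20 → U
  i=15: N-V = 18 → S
  i=16: I-H =  1 → B
  i=17: H-R = 16 → Q
  i=18: H-X = 10 → K
  i=19: J-P = 20 → U
  i=20: W-E = 18 → S
  i=21: P-O =  1 → B
  i=22: U-E = 16 → Q
  i=23: S-I = 10 → K
  i=24: J-P = 20 → U
  i=25: B-J = 18 → S
  i=26: R-Q =  1 → B
  i=27: J-T = 16 → Q
  i=28: D-T = 10 → K
  shifts repeat with period 5: SBQKU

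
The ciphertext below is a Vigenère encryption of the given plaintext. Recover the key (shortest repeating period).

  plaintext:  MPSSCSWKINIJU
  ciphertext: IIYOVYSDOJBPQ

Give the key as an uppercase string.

  i= 0: I-M = 22 → W
  i= 1: I-P = 19 → T
  i= 2: Y-S =  6 → G
  i= 3: O-S = 22 → W
  i= 4: V-C = 19 → T
  i= 5: Y-S =  6 → G
  i= 6: S-W = 22 → W
  i= 7: D-K = 19 → T
  i= 8: O-I =  6 → G
  i= 9: J-N = 22 → W
  i=10: B-I = 19 → T
  i=11: P-J =  6 → G
  i=12: Q-U = 22 → W
  shifts repeat with period 3: WTG

WTG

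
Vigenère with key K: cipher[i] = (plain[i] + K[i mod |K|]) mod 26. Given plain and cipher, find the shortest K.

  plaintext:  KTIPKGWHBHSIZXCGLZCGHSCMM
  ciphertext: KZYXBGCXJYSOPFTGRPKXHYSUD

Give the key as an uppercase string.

AGQIR

  i= 0: K-K =  0 → A
  i= 1: Z-T =  6 → G
  i= 2: Y-I = 16 → Q
  i= 3: X-P =  8 → I
  i= 4: B-K = 17 → R
  i= 5: G-G =  0 → A
  i= 6: C-W =  6 → G
  i= 7: X-H = 16 → Q
  i= 8: J-B =  8 → I
  i= 9: Y-H = 17 → R
  i=10: S-S =  0 → A
  i=11: O-I =  6 → G
  i=12: P-Z = 16 → Q
  i=13: F-X =  8 → I
  i=14: T-C = 17 → R
  i=15: G-G =  0 → A
  i=16: R-L =  6 → G
  i=17: P-Z = 16 → Q
  i=18: K-C =  8 → I
  i=19: X-G = 17 → R
  i=20: H-H =  0 → A
  i=21: Y-S =  6 → G
  i=22: S-C = 16 → Q
  i=23: U-M =  8 → I
  i=24: D-M = 17 → R
  shifts repeat with period 5: AGQIR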